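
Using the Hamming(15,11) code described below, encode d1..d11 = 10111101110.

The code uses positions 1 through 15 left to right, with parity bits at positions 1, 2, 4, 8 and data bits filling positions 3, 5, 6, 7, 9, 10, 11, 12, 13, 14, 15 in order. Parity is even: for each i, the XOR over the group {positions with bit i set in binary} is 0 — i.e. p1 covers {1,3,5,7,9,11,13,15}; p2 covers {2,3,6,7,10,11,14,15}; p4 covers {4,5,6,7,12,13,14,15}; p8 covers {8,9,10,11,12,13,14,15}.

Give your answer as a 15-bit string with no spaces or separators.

Place data at non-parity positions: p1 p2 1 p4 0 1 1 p8 1 1 0 1 1 1 0
p1 (pos 1,3,5,7,9,11,13,15): XOR of data positions = 1⊕0⊕1⊕1⊕0⊕1⊕0 = 0
p2 (pos 2,3,6,7,10,11,14,15): XOR of data positions = 1⊕1⊕1⊕1⊕0⊕1⊕0 = 1
p4 (pos 4,5,6,7,12,13,14,15): XOR of data positions = 0⊕1⊕1⊕1⊕1⊕1⊕0 = 1
p8 (pos 8,9,10,11,12,13,14,15): XOR of data positions = 1⊕1⊕0⊕1⊕1⊕1⊕0 = 1
Codeword: 011101111101110

011101111101110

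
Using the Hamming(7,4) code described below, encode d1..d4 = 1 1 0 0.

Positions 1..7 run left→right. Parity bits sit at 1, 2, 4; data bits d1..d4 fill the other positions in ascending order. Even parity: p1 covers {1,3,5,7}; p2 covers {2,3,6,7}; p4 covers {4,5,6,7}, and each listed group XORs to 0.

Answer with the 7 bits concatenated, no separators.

Place data at non-parity positions: p1 p2 1 p4 1 0 0
p1 (pos 1,3,5,7): XOR of data positions = 1⊕1⊕0 = 0
p2 (pos 2,3,6,7): XOR of data positions = 1⊕0⊕0 = 1
p4 (pos 4,5,6,7): XOR of data positions = 1⊕0⊕0 = 1
Codeword: 0111100

0111100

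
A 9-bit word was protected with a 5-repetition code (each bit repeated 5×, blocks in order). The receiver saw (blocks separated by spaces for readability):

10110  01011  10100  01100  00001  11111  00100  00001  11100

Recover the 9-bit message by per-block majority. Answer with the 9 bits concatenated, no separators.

Block 1 (10110): 3 ones → 1
Block 2 (01011): 3 ones → 1
Block 3 (10100): 2 ones → 0
Block 4 (01100): 2 ones → 0
Block 5 (00001): 1 one → 0
Block 6 (11111): 5 ones → 1
Block 7 (00100): 1 one → 0
Block 8 (00001): 1 one → 0
Block 9 (11100): 3 ones → 1

110001001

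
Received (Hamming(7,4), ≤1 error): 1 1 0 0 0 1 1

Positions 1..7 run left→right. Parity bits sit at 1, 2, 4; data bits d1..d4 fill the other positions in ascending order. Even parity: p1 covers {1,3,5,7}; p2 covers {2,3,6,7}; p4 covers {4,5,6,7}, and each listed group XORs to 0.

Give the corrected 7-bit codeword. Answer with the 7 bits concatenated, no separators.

1000011

s1 (pos 1,3,5,7): 1⊕0⊕0⊕1 = 0
s2 (pos 2,3,6,7): 1⊕0⊕1⊕1 = 1
s4 (pos 4,5,6,7): 0⊕0⊕1⊕1 = 0
Syndrome s4…s1 = 010 → error at position 2.
Flip position 2: 1100011 → 1000011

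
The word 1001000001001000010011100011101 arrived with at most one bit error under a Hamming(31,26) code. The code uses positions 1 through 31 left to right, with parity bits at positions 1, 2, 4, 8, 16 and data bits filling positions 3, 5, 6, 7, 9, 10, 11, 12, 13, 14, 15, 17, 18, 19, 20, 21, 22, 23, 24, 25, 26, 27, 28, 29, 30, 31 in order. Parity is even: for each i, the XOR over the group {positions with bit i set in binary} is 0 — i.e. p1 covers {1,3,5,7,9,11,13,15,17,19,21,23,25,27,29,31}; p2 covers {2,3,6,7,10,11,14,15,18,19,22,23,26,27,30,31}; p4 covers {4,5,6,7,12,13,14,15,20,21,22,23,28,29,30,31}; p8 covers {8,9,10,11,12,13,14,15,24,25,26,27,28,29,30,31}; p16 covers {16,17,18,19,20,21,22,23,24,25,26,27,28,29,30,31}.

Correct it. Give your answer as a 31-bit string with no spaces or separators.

s1 (pos 1,3,5,7,9,11,13,15,17,19,21,23,25,27,29,31): 1⊕0⊕0⊕0⊕0⊕0⊕1⊕0⊕0⊕0⊕1⊕1⊕0⊕1⊕1⊕1 = 1
s2 (pos 2,3,6,7,10,11,14,15,18,19,22,23,26,27,30,31): 0⊕0⊕0⊕0⊕1⊕0⊕0⊕0⊕1⊕0⊕1⊕1⊕0⊕1⊕0⊕1 = 0
s4 (pos 4,5,6,7,12,13,14,15,20,21,22,23,28,29,30,31): 1⊕0⊕0⊕0⊕0⊕1⊕0⊕0⊕0⊕1⊕1⊕1⊕1⊕1⊕0⊕1 = 0
s8 (pos 8,9,10,11,12,13,14,15,24,25,26,27,28,29,30,31): 0⊕0⊕1⊕0⊕0⊕1⊕0⊕0⊕0⊕0⊕0⊕1⊕1⊕1⊕0⊕1 = 0
s16 (pos 16,17,18,19,20,21,22,23,24,25,26,27,28,29,30,31): 0⊕0⊕1⊕0⊕0⊕1⊕1⊕1⊕0⊕0⊕0⊕1⊕1⊕1⊕0⊕1 = 0
Syndrome s16…s1 = 00001 → error at position 1.
Flip position 1: 1001000001001000010011100011101 → 0001000001001000010011100011101

0001000001001000010011100011101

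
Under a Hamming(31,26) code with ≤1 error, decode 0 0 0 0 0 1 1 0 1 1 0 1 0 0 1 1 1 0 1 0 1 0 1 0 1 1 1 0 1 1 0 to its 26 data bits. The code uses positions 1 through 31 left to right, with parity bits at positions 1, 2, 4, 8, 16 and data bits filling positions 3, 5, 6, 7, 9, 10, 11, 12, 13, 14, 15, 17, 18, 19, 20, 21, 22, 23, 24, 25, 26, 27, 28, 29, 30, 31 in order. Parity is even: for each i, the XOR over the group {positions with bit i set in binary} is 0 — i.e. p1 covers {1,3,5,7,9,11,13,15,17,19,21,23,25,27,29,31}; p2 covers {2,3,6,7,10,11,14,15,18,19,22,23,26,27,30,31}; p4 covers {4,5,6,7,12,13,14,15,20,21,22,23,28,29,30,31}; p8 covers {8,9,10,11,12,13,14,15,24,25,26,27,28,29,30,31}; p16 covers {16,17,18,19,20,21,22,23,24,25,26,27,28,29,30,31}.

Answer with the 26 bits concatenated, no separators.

s1 (pos 1,3,5,7,9,11,13,15,17,19,21,23,25,27,29,31): 0⊕0⊕0⊕1⊕1⊕0⊕0⊕1⊕1⊕1⊕1⊕1⊕1⊕1⊕1⊕0 = 0
s2 (pos 2,3,6,7,10,11,14,15,18,19,22,23,26,27,30,31): 0⊕0⊕1⊕1⊕1⊕0⊕0⊕1⊕0⊕1⊕0⊕1⊕1⊕1⊕1⊕0 = 1
s4 (pos 4,5,6,7,12,13,14,15,20,21,22,23,28,29,30,31): 0⊕0⊕1⊕1⊕1⊕0⊕0⊕1⊕0⊕1⊕0⊕1⊕0⊕1⊕1⊕0 = 0
s8 (pos 8,9,10,11,12,13,14,15,24,25,26,27,28,29,30,31): 0⊕1⊕1⊕0⊕1⊕0⊕0⊕1⊕0⊕1⊕1⊕1⊕0⊕1⊕1⊕0 = 1
s16 (pos 16,17,18,19,20,21,22,23,24,25,26,27,28,29,30,31): 1⊕1⊕0⊕1⊕0⊕1⊕0⊕1⊕0⊕1⊕1⊕1⊕0⊕1⊕1⊕0 = 0
Syndrome s16…s1 = 01010 → error at position 10.
Flip position 10: 0000011011010011101010101110110 → 0000011010010011101010101110110
Read data bits from positions 3,5,6,7,9,10,11,12,13,14,15,17,18,19,20,21,22,23,24,25,26,27,28,29,30,31: 00111001001101010101110110

00111001001101010101110110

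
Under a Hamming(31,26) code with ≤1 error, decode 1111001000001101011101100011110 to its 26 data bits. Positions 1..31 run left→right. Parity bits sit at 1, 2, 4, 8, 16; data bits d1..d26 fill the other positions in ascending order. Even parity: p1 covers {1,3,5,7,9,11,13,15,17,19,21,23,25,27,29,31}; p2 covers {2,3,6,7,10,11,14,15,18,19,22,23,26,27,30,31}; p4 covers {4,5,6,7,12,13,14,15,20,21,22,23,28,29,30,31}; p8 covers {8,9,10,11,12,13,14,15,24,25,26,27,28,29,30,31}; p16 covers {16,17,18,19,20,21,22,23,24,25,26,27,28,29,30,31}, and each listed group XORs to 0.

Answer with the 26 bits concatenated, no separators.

s1 (pos 1,3,5,7,9,11,13,15,17,19,21,23,25,27,29,31): 1⊕1⊕0⊕1⊕0⊕0⊕1⊕0⊕0⊕1⊕0⊕1⊕0⊕1⊕1⊕0 = 0
s2 (pos 2,3,6,7,10,11,14,15,18,19,22,23,26,27,30,31): 1⊕1⊕0⊕1⊕0⊕0⊕1⊕0⊕1⊕1⊕1⊕1⊕0⊕1⊕1⊕0 = 0
s4 (pos 4,5,6,7,12,13,14,15,20,21,22,23,28,29,30,31): 1⊕0⊕0⊕1⊕0⊕1⊕1⊕0⊕1⊕0⊕1⊕1⊕1⊕1⊕1⊕0 = 0
s8 (pos 8,9,10,11,12,13,14,15,24,25,26,27,28,29,30,31): 0⊕0⊕0⊕0⊕0⊕1⊕1⊕0⊕0⊕0⊕0⊕1⊕1⊕1⊕1⊕0 = 0
s16 (pos 16,17,18,19,20,21,22,23,24,25,26,27,28,29,30,31): 1⊕0⊕1⊕1⊕1⊕0⊕1⊕1⊕0⊕0⊕0⊕1⊕1⊕1⊕1⊕0 = 0
Syndrome s16…s1 = 00000 → no error.
Read data bits from positions 3,5,6,7,9,10,11,12,13,14,15,17,18,19,20,21,22,23,24,25,26,27,28,29,30,31: 10010000110011101100011110

10010000110011101100011110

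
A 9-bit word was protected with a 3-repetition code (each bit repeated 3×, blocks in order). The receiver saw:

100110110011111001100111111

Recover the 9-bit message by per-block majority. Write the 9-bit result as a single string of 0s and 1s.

011110011

Block 1 (100): 1 one → 0
Block 2 (110): 2 ones → 1
Block 3 (110): 2 ones → 1
Block 4 (011): 2 ones → 1
Block 5 (111): 3 ones → 1
Block 6 (001): 1 one → 0
Block 7 (100): 1 one → 0
Block 8 (111): 3 ones → 1
Block 9 (111): 3 ones → 1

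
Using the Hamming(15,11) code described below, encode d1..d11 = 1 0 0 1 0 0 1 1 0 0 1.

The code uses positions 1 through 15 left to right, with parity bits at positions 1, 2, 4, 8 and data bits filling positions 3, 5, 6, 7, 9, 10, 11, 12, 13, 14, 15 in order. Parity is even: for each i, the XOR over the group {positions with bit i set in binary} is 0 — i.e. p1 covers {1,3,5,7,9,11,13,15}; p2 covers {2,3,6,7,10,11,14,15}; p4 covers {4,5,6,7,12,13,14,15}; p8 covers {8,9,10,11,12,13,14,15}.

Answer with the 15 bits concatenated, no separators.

Place data at non-parity positions: p1 p2 1 p4 0 0 1 p8 0 0 1 1 0 0 1
p1 (pos 1,3,5,7,9,11,13,15): XOR of data positions = 1⊕0⊕1⊕0⊕1⊕0⊕1 = 0
p2 (pos 2,3,6,7,10,11,14,15): XOR of data positions = 1⊕0⊕1⊕0⊕1⊕0⊕1 = 0
p4 (pos 4,5,6,7,12,13,14,15): XOR of data positions = 0⊕0⊕1⊕1⊕0⊕0⊕1 = 1
p8 (pos 8,9,10,11,12,13,14,15): XOR of data positions = 0⊕0⊕1⊕1⊕0⊕0⊕1 = 1
Codeword: 001100110011001

001100110011001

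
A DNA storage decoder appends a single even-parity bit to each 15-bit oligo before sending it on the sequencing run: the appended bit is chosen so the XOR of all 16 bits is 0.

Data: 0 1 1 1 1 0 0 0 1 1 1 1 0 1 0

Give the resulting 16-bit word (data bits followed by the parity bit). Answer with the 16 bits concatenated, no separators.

XOR of the 15 data bits: 0⊕1⊕1⊕1⊕1⊕0⊕0⊕0⊕1⊕1⊕1⊕1⊕0⊕1⊕0 = 1
Parity bit = 1 (so all 16 bits XOR to 0).

0111100011110101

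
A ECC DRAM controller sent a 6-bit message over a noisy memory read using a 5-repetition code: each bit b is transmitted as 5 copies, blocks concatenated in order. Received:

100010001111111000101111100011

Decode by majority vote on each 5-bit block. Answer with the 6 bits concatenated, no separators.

001010

Block 1 (10001): 2 ones → 0
Block 2 (00011): 2 ones → 0
Block 3 (11111): 5 ones → 1
Block 4 (00010): 1 one → 0
Block 5 (11111): 5 ones → 1
Block 6 (00011): 2 ones → 0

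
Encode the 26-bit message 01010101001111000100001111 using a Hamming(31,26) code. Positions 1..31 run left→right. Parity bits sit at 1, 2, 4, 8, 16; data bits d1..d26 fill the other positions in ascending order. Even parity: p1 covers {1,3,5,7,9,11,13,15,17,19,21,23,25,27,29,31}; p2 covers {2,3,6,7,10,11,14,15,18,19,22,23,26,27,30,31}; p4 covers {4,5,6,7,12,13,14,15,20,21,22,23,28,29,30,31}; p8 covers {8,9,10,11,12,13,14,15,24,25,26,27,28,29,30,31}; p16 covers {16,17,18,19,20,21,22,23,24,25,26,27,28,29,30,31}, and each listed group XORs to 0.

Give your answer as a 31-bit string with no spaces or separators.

Place data at non-parity positions: p1 p2 0 p4 1 0 1 p8 0 1 0 1 0 0 1 p16 1 1 1 0 0 0 1 0 0 0 0 1 1 1 1
p1 (pos 1,3,5,7,9,11,13,15,17,19,21,23,25,27,29,31): XOR of data positions = 0⊕1⊕1⊕0⊕0⊕0⊕1⊕1⊕1⊕0⊕1⊕0⊕0⊕1⊕1 = 0
p2 (pos 2,3,6,7,10,11,14,15,18,19,22,23,26,27,30,31): XOR of data positions = 0⊕0⊕1⊕1⊕0⊕0⊕1⊕1⊕1⊕0⊕1⊕0⊕0⊕1⊕1 = 0
p4 (pos 4,5,6,7,12,13,14,15,20,21,22,23,28,29,30,31): XOR of data positions = 1⊕0⊕1⊕1⊕0⊕0⊕1⊕0⊕0⊕0⊕1⊕1⊕1⊕1⊕1 = 1
p8 (pos 8,9,10,11,12,13,14,15,24,25,26,27,28,29,30,31): XOR of data positions = 0⊕1⊕0⊕1⊕0⊕0⊕1⊕0⊕0⊕0⊕0⊕1⊕1⊕1⊕1 = 1
p16 (pos 16,17,18,19,20,21,22,23,24,25,26,27,28,29,30,31): XOR of data positions = 1⊕1⊕1⊕0⊕0⊕0⊕1⊕0⊕0⊕0⊕0⊕1⊕1⊕1⊕1 = 0
Codeword: 0001101101010010111000100001111

0001101101010010111000100001111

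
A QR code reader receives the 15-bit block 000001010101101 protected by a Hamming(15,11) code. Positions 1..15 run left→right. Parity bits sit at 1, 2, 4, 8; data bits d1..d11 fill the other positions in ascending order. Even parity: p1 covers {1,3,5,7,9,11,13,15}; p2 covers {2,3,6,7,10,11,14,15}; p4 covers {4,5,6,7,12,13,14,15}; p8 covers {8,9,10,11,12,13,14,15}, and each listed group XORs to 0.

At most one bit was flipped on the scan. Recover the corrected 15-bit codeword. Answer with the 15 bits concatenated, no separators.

000001010001101

s1 (pos 1,3,5,7,9,11,13,15): 0⊕0⊕0⊕0⊕0⊕0⊕1⊕1 = 0
s2 (pos 2,3,6,7,10,11,14,15): 0⊕0⊕1⊕0⊕1⊕0⊕0⊕1 = 1
s4 (pos 4,5,6,7,12,13,14,15): 0⊕0⊕1⊕0⊕1⊕1⊕0⊕1 = 0
s8 (pos 8,9,10,11,12,13,14,15): 1⊕0⊕1⊕0⊕1⊕1⊕0⊕1 = 1
Syndrome s8…s1 = 1010 → error at position 10.
Flip position 10: 000001010101101 → 000001010001101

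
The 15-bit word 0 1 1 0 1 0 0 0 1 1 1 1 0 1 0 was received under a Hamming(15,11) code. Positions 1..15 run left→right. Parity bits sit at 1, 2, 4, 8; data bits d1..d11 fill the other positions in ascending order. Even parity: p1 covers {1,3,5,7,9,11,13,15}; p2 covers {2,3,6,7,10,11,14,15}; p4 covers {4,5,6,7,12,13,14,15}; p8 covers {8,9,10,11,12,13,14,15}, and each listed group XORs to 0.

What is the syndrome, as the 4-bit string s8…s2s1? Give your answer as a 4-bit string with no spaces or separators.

s1 (pos 1,3,5,7,9,11,13,15): 0⊕1⊕1⊕0⊕1⊕1⊕0⊕0 = 0
s2 (pos 2,3,6,7,10,11,14,15): 1⊕1⊕0⊕0⊕1⊕1⊕1⊕0 = 1
s4 (pos 4,5,6,7,12,13,14,15): 0⊕1⊕0⊕0⊕1⊕0⊕1⊕0 = 1
s8 (pos 8,9,10,11,12,13,14,15): 0⊕1⊕1⊕1⊕1⊕0⊕1⊕0 = 1
Syndrome s8…s1 = 1110 → error at position 14.

1110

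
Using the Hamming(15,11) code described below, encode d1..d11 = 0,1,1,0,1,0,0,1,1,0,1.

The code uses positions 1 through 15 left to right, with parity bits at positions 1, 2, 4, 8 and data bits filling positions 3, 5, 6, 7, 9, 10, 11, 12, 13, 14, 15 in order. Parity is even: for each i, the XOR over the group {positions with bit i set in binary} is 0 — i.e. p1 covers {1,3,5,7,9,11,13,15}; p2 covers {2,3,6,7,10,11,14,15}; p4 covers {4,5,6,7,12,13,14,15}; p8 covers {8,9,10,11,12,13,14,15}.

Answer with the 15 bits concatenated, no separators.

000111001001101

Place data at non-parity positions: p1 p2 0 p4 1 1 0 p8 1 0 0 1 1 0 1
p1 (pos 1,3,5,7,9,11,13,15): XOR of data positions = 0⊕1⊕0⊕1⊕0⊕1⊕1 = 0
p2 (pos 2,3,6,7,10,11,14,15): XOR of data positions = 0⊕1⊕0⊕0⊕0⊕0⊕1 = 0
p4 (pos 4,5,6,7,12,13,14,15): XOR of data positions = 1⊕1⊕0⊕1⊕1⊕0⊕1 = 1
p8 (pos 8,9,10,11,12,13,14,15): XOR of data positions = 1⊕0⊕0⊕1⊕1⊕0⊕1 = 0
Codeword: 000111001001101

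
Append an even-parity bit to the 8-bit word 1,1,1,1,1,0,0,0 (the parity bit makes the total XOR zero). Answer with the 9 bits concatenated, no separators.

111110001

XOR of the 8 data bits: 1⊕1⊕1⊕1⊕1⊕0⊕0⊕0 = 1
Parity bit = 1 (so all 9 bits XOR to 0).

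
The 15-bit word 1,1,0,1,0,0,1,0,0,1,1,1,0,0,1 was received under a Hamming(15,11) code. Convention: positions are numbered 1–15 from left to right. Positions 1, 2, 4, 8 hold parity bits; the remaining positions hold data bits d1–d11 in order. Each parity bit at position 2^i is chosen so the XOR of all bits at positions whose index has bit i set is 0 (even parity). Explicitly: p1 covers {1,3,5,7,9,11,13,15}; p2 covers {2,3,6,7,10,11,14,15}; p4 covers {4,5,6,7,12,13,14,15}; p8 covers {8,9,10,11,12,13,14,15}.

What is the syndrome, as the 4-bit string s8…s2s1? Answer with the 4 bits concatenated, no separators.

0010

s1 (pos 1,3,5,7,9,11,13,15): 1⊕0⊕0⊕1⊕0⊕1⊕0⊕1 = 0
s2 (pos 2,3,6,7,10,11,14,15): 1⊕0⊕0⊕1⊕1⊕1⊕0⊕1 = 1
s4 (pos 4,5,6,7,12,13,14,15): 1⊕0⊕0⊕1⊕1⊕0⊕0⊕1 = 0
s8 (pos 8,9,10,11,12,13,14,15): 0⊕0⊕1⊕1⊕1⊕0⊕0⊕1 = 0
Syndrome s8…s1 = 0010 → error at position 2.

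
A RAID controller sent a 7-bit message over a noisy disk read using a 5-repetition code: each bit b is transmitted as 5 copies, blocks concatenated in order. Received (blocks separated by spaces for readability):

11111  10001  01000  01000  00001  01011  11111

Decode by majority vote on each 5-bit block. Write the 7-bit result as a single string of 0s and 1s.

1000011

Block 1 (11111): 5 ones → 1
Block 2 (10001): 2 ones → 0
Block 3 (01000): 1 one → 0
Block 4 (01000): 1 one → 0
Block 5 (00001): 1 one → 0
Block 6 (01011): 3 ones → 1
Block 7 (11111): 5 ones → 1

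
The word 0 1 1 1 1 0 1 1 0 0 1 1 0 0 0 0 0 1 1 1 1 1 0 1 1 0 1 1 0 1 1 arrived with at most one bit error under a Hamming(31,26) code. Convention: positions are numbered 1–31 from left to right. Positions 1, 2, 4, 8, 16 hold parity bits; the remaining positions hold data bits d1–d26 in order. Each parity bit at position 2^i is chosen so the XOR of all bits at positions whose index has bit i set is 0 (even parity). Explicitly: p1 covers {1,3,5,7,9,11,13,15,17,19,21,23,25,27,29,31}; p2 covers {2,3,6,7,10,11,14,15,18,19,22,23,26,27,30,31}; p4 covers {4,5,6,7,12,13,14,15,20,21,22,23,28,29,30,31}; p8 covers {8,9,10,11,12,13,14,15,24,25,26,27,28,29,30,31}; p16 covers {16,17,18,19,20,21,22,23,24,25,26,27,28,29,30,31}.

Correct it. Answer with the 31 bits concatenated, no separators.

0111101100110000011111010011011

s1 (pos 1,3,5,7,9,11,13,15,17,19,21,23,25,27,29,31): 0⊕1⊕1⊕1⊕0⊕1⊕0⊕0⊕0⊕1⊕1⊕0⊕1⊕1⊕0⊕1 = 1
s2 (pos 2,3,6,7,10,11,14,15,18,19,22,23,26,27,30,31): 1⊕1⊕0⊕1⊕0⊕1⊕0⊕0⊕1⊕1⊕1⊕0⊕0⊕1⊕1⊕1 = 0
s4 (pos 4,5,6,7,12,13,14,15,20,21,22,23,28,29,30,31): 1⊕1⊕0⊕1⊕1⊕0⊕0⊕0⊕1⊕1⊕1⊕0⊕1⊕0⊕1⊕1 = 0
s8 (pos 8,9,10,11,12,13,14,15,24,25,26,27,28,29,30,31): 1⊕0⊕0⊕1⊕1⊕0⊕0⊕0⊕1⊕1⊕0⊕1⊕1⊕0⊕1⊕1 = 1
s16 (pos 16,17,18,19,20,21,22,23,24,25,26,27,28,29,30,31): 0⊕0⊕1⊕1⊕1⊕1⊕1⊕0⊕1⊕1⊕0⊕1⊕1⊕0⊕1⊕1 = 1
Syndrome s16…s1 = 11001 → error at position 25.
Flip position 25: 0111101100110000011111011011011 → 0111101100110000011111010011011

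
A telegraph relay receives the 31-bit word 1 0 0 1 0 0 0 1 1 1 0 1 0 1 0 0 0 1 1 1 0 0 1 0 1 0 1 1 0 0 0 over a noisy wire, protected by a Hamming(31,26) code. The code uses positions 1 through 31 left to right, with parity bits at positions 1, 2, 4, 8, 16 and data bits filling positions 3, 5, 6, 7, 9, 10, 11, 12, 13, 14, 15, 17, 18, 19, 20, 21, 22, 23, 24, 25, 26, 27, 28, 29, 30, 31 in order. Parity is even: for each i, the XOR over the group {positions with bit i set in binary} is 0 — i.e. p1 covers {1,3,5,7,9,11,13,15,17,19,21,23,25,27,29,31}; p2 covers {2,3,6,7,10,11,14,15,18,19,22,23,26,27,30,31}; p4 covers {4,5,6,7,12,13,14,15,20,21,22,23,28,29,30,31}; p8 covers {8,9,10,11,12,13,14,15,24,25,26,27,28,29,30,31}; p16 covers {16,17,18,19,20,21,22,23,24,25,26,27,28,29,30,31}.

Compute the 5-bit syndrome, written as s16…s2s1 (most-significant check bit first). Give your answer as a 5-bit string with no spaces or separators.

10000

s1 (pos 1,3,5,7,9,11,13,15,17,19,21,23,25,27,29,31): 1⊕0⊕0⊕0⊕1⊕0⊕0⊕0⊕0⊕1⊕0⊕1⊕1⊕1⊕0⊕0 = 0
s2 (pos 2,3,6,7,10,11,14,15,18,19,22,23,26,27,30,31): 0⊕0⊕0⊕0⊕1⊕0⊕1⊕0⊕1⊕1⊕0⊕1⊕0⊕1⊕0⊕0 = 0
s4 (pos 4,5,6,7,12,13,14,15,20,21,22,23,28,29,30,31): 1⊕0⊕0⊕0⊕1⊕0⊕1⊕0⊕1⊕0⊕0⊕1⊕1⊕0⊕0⊕0 = 0
s8 (pos 8,9,10,11,12,13,14,15,24,25,26,27,28,29,30,31): 1⊕1⊕1⊕0⊕1⊕0⊕1⊕0⊕0⊕1⊕0⊕1⊕1⊕0⊕0⊕0 = 0
s16 (pos 16,17,18,19,20,21,22,23,24,25,26,27,28,29,30,31): 0⊕0⊕1⊕1⊕1⊕0⊕0⊕1⊕0⊕1⊕0⊕1⊕1⊕0⊕0⊕0 = 1
Syndrome s16…s1 = 10000 → error at position 16.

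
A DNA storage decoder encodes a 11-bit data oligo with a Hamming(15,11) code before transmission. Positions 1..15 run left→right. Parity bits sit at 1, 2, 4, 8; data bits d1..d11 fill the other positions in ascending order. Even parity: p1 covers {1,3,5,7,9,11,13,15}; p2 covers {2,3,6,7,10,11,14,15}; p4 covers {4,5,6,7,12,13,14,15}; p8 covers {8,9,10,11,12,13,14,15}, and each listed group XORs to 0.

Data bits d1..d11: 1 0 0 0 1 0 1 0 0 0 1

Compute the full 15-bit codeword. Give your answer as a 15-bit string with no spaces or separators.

011100011010001

Place data at non-parity positions: p1 p2 1 p4 0 0 0 p8 1 0 1 0 0 0 1
p1 (pos 1,3,5,7,9,11,13,15): XOR of data positions = 1⊕0⊕0⊕1⊕1⊕0⊕1 = 0
p2 (pos 2,3,6,7,10,11,14,15): XOR of data positions = 1⊕0⊕0⊕0⊕1⊕0⊕1 = 1
p4 (pos 4,5,6,7,12,13,14,15): XOR of data positions = 0⊕0⊕0⊕0⊕0⊕0⊕1 = 1
p8 (pos 8,9,10,11,12,13,14,15): XOR of data positions = 1⊕0⊕1⊕0⊕0⊕0⊕1 = 1
Codeword: 011100011010001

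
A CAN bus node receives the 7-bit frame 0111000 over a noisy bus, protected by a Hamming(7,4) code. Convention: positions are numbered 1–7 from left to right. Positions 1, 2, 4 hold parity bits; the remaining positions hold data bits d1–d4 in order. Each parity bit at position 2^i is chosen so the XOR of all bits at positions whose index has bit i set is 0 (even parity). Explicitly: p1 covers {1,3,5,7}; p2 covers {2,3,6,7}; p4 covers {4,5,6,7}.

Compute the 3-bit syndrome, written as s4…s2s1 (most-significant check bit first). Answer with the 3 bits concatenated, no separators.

101

s1 (pos 1,3,5,7): 0⊕1⊕0⊕0 = 1
s2 (pos 2,3,6,7): 1⊕1⊕0⊕0 = 0
s4 (pos 4,5,6,7): 1⊕0⊕0⊕0 = 1
Syndrome s4…s1 = 101 → error at position 5.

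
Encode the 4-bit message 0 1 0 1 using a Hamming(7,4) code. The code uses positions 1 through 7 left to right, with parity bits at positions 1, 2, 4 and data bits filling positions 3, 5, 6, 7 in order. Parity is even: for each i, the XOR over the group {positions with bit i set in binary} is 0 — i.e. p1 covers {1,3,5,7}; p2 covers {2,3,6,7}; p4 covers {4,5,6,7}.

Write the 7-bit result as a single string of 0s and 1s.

0100101

Place data at non-parity positions: p1 p2 0 p4 1 0 1
p1 (pos 1,3,5,7): XOR of data positions = 0⊕1⊕1 = 0
p2 (pos 2,3,6,7): XOR of data positions = 0⊕0⊕1 = 1
p4 (pos 4,5,6,7): XOR of data positions = 1⊕0⊕1 = 0
Codeword: 0100101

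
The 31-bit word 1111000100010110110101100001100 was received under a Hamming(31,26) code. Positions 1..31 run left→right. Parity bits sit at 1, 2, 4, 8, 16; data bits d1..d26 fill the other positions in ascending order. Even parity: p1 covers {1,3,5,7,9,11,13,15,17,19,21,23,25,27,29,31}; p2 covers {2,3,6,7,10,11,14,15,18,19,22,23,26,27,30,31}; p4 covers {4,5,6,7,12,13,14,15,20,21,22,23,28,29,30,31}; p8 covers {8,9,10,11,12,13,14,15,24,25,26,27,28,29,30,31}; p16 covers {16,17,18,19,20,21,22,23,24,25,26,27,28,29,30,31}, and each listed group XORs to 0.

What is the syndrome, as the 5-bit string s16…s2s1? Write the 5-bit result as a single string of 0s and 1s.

s1 (pos 1,3,5,7,9,11,13,15,17,19,21,23,25,27,29,31): 1⊕1⊕0⊕0⊕0⊕0⊕0⊕1⊕1⊕0⊕0⊕1⊕0⊕0⊕1⊕0 = 0
s2 (pos 2,3,6,7,10,11,14,15,18,19,22,23,26,27,30,31): 1⊕1⊕0⊕0⊕0⊕0⊕1⊕1⊕1⊕0⊕1⊕1⊕0⊕0⊕0⊕0 = 1
s4 (pos 4,5,6,7,12,13,14,15,20,21,22,23,28,29,30,31): 1⊕0⊕0⊕0⊕1⊕0⊕1⊕1⊕1⊕0⊕1⊕1⊕1⊕1⊕0⊕0 = 1
s8 (pos 8,9,10,11,12,13,14,15,24,25,26,27,28,29,30,31): 1⊕0⊕0⊕0⊕1⊕0⊕1⊕1⊕0⊕0⊕0⊕0⊕1⊕1⊕0⊕0 = 0
s16 (pos 16,17,18,19,20,21,22,23,24,25,26,27,28,29,30,31): 0⊕1⊕1⊕0⊕1⊕0⊕1⊕1⊕0⊕0⊕0⊕0⊕1⊕1⊕0⊕0 = 1
Syndrome s16…s1 = 10110 → error at position 22.

10110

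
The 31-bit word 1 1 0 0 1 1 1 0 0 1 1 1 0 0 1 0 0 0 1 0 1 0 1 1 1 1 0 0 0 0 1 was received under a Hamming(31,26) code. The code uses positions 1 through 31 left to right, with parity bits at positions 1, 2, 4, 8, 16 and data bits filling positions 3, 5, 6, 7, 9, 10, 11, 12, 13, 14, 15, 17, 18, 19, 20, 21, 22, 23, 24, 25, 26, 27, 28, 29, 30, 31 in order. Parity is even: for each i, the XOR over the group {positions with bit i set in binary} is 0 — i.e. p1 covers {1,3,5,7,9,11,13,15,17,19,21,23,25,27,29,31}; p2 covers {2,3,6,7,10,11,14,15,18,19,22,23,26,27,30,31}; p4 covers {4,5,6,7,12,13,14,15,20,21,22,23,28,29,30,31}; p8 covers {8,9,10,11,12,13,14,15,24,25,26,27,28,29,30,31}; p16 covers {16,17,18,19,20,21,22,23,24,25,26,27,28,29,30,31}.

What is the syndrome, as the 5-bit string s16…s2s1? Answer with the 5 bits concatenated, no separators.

s1 (pos 1,3,5,7,9,11,13,15,17,19,21,23,25,27,29,31): 1⊕0⊕1⊕1⊕0⊕1⊕0⊕1⊕0⊕1⊕1⊕1⊕1⊕0⊕0⊕1 = 0
s2 (pos 2,3,6,7,10,11,14,15,18,19,22,23,26,27,30,31): 1⊕0⊕1⊕1⊕1⊕1⊕0⊕1⊕0⊕1⊕0⊕1⊕1⊕0⊕0⊕1 = 0
s4 (pos 4,5,6,7,12,13,14,15,20,21,22,23,28,29,30,31): 0⊕1⊕1⊕1⊕1⊕0⊕0⊕1⊕0⊕1⊕0⊕1⊕0⊕0⊕0⊕1 = 0
s8 (pos 8,9,10,11,12,13,14,15,24,25,26,27,28,29,30,31): 0⊕0⊕1⊕1⊕1⊕0⊕0⊕1⊕1⊕1⊕1⊕0⊕0⊕0⊕0⊕1 = 0
s16 (pos 16,17,18,19,20,21,22,23,24,25,26,27,28,29,30,31): 0⊕0⊕0⊕1⊕0⊕1⊕0⊕1⊕1⊕1⊕1⊕0⊕0⊕0⊕0⊕1 = 1
Syndrome s16…s1 = 10000 → error at position 16.

10000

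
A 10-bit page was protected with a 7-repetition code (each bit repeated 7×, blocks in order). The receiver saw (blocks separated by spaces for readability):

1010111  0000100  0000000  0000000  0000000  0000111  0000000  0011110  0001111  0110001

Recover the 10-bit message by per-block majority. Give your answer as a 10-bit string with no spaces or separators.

1000000110

Block 1 (1010111): 5 ones → 1
Block 2 (0000100): 1 one → 0
Block 3 (0000000): 0 ones → 0
Block 4 (0000000): 0 ones → 0
Block 5 (0000000): 0 ones → 0
Block 6 (0000111): 3 ones → 0
Block 7 (0000000): 0 ones → 0
Block 8 (0011110): 4 ones → 1
Block 9 (0001111): 4 ones → 1
Block 10 (0110001): 3 ones → 0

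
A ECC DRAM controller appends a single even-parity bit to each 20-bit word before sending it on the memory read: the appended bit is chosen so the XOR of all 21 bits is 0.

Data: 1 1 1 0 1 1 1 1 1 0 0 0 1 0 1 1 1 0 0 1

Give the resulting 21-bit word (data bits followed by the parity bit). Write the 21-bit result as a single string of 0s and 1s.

XOR of the 20 data bits: 1⊕1⊕1⊕0⊕1⊕1⊕1⊕1⊕1⊕0⊕0⊕0⊕1⊕0⊕1⊕1⊕1⊕0⊕0⊕1 = 1
Parity bit = 1 (so all 21 bits XOR to 0).

111011111000101110011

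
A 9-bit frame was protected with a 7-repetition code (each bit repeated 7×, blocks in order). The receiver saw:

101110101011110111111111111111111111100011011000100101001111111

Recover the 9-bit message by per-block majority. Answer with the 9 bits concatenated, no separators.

Block 1 (1011101): 5 ones → 1
Block 2 (0101111): 5 ones → 1
Block 3 (0111111): 6 ones → 1
Block 4 (1111111): 7 ones → 1
Block 5 (1111111): 7 ones → 1
Block 6 (1100011): 4 ones → 1
Block 7 (0110001): 3 ones → 0
Block 8 (0010100): 2 ones → 0
Block 9 (1111111): 7 ones → 1

111111001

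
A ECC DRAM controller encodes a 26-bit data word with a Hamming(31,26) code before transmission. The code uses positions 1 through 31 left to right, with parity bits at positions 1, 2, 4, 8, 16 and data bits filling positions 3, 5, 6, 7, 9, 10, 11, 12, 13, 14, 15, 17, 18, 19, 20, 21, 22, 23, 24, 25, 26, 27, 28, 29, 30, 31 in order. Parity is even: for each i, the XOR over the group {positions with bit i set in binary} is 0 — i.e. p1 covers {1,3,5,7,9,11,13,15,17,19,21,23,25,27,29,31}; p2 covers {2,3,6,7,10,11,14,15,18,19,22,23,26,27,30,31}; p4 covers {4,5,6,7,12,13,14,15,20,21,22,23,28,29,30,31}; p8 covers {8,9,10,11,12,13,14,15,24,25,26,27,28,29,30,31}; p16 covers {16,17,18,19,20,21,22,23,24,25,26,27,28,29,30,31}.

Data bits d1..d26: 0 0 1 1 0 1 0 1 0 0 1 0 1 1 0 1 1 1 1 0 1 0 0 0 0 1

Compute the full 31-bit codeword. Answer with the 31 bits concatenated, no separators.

0000011001010010011011110100001

Place data at non-parity positions: p1 p2 0 p4 0 1 1 p8 0 1 0 1 0 0 1 p16 0 1 1 0 1 1 1 1 0 1 0 0 0 0 1
p1 (pos 1,3,5,7,9,11,13,15,17,19,21,23,25,27,29,31): XOR of data positions = 0⊕0⊕1⊕0⊕0⊕0⊕1⊕0⊕1⊕1⊕1⊕0⊕0⊕0⊕1 = 0
p2 (pos 2,3,6,7,10,11,14,15,18,19,22,23,26,27,30,31): XOR of data positions = 0⊕1⊕1⊕1⊕0⊕0⊕1⊕1⊕1⊕1⊕1⊕1⊕0⊕0⊕1 = 0
p4 (pos 4,5,6,7,12,13,14,15,20,21,22,23,28,29,30,31): XOR of data positions = 0⊕1⊕1⊕1⊕0⊕0⊕1⊕0⊕1⊕1⊕1⊕0⊕0⊕0⊕1 = 0
p8 (pos 8,9,10,11,12,13,14,15,24,25,26,27,28,29,30,31): XOR of data positions = 0⊕1⊕0⊕1⊕0⊕0⊕1⊕1⊕0⊕1⊕0⊕0⊕0⊕0⊕1 = 0
p16 (pos 16,17,18,19,20,21,22,23,24,25,26,27,28,29,30,31): XOR of data positions = 0⊕1⊕1⊕0⊕1⊕1⊕1⊕1⊕0⊕1⊕0⊕0⊕0⊕0⊕1 = 0
Codeword: 0000011001010010011011110100001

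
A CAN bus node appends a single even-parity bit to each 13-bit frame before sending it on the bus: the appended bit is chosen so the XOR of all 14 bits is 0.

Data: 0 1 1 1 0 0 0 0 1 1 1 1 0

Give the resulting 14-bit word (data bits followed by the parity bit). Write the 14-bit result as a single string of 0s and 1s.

01110000111101

XOR of the 13 data bits: 0⊕1⊕1⊕1⊕0⊕0⊕0⊕0⊕1⊕1⊕1⊕1⊕0 = 1
Parity bit = 1 (so all 14 bits XOR to 0).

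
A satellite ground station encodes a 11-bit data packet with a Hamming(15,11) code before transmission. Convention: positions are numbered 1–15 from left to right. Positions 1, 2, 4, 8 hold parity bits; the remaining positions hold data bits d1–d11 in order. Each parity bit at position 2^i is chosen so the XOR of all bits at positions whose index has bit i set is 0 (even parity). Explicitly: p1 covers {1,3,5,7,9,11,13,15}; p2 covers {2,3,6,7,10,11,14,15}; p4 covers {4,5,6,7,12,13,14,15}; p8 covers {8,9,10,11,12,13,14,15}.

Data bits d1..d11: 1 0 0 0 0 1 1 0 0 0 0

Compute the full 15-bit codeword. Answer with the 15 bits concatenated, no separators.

Place data at non-parity positions: p1 p2 1 p4 0 0 0 p8 0 1 1 0 0 0 0
p1 (pos 1,3,5,7,9,11,13,15): XOR of data positions = 1⊕0⊕0⊕0⊕1⊕0⊕0 = 0
p2 (pos 2,3,6,7,10,11,14,15): XOR of data positions = 1⊕0⊕0⊕1⊕1⊕0⊕0 = 1
p4 (pos 4,5,6,7,12,13,14,15): XOR of data positions = 0⊕0⊕0⊕0⊕0⊕0⊕0 = 0
p8 (pos 8,9,10,11,12,13,14,15): XOR of data positions = 0⊕1⊕1⊕0⊕0⊕0⊕0 = 0
Codeword: 011000000110000

011000000110000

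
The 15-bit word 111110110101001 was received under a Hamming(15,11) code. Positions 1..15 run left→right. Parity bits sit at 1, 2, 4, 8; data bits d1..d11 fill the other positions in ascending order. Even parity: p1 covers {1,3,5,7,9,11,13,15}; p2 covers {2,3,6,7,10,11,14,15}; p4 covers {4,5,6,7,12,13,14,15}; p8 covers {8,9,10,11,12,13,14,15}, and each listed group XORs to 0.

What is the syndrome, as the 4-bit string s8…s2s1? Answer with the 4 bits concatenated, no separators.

s1 (pos 1,3,5,7,9,11,13,15): 1⊕1⊕1⊕1⊕0⊕0⊕0⊕1 = 1
s2 (pos 2,3,6,7,10,11,14,15): 1⊕1⊕0⊕1⊕1⊕0⊕0⊕1 = 1
s4 (pos 4,5,6,7,12,13,14,15): 1⊕1⊕0⊕1⊕1⊕0⊕0⊕1 = 1
s8 (pos 8,9,10,11,12,13,14,15): 1⊕0⊕1⊕0⊕1⊕0⊕0⊕1 = 0
Syndrome s8…s1 = 0111 → error at position 7.

0111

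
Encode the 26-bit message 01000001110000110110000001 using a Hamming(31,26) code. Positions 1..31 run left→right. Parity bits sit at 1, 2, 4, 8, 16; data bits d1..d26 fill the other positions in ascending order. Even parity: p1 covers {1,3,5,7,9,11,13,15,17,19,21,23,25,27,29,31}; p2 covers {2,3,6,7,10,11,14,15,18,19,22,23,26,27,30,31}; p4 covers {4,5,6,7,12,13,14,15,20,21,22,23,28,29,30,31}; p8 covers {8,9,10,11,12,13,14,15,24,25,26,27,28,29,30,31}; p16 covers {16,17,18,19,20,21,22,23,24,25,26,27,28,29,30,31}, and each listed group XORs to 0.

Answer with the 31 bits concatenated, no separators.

Place data at non-parity positions: p1 p2 0 p4 1 0 0 p8 0 0 0 1 1 1 0 p16 0 0 0 1 1 0 1 1 0 0 0 0 0 0 1
p1 (pos 1,3,5,7,9,11,13,15,17,19,21,23,25,27,29,31): XOR of data positions = 0⊕1⊕0⊕0⊕0⊕1⊕0⊕0⊕0⊕1⊕1⊕0⊕0⊕0⊕1 = 1
p2 (pos 2,3,6,7,10,11,14,15,18,19,22,23,26,27,30,31): XOR of data positions = 0⊕0⊕0⊕0⊕0⊕1⊕0⊕0⊕0⊕0⊕1⊕0⊕0⊕0⊕1 = 1
p4 (pos 4,5,6,7,12,13,14,15,20,21,22,23,28,29,30,31): XOR of data positions = 1⊕0⊕0⊕1⊕1⊕1⊕0⊕1⊕1⊕0⊕1⊕0⊕0⊕0⊕1 = 0
p8 (pos 8,9,10,11,12,13,14,15,24,25,26,27,28,29,30,31): XOR of data positions = 0⊕0⊕0⊕1⊕1⊕1⊕0⊕1⊕0⊕0⊕0⊕0⊕0⊕0⊕1 = 1
p16 (pos 16,17,18,19,20,21,22,23,24,25,26,27,28,29,30,31): XOR of data positions = 0⊕0⊕0⊕1⊕1⊕0⊕1⊕1⊕0⊕0⊕0⊕0⊕0⊕0⊕1 = 1
Codeword: 1100100100011101000110110000001

1100100100011101000110110000001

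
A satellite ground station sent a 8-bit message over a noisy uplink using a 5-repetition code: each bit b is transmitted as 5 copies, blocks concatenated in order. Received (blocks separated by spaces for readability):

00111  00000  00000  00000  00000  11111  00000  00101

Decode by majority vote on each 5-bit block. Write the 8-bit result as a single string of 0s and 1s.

10000100

Block 1 (00111): 3 ones → 1
Block 2 (00000): 0 ones → 0
Block 3 (00000): 0 ones → 0
Block 4 (00000): 0 ones → 0
Block 5 (00000): 0 ones → 0
Block 6 (11111): 5 ones → 1
Block 7 (00000): 0 ones → 0
Block 8 (00101): 2 ones → 0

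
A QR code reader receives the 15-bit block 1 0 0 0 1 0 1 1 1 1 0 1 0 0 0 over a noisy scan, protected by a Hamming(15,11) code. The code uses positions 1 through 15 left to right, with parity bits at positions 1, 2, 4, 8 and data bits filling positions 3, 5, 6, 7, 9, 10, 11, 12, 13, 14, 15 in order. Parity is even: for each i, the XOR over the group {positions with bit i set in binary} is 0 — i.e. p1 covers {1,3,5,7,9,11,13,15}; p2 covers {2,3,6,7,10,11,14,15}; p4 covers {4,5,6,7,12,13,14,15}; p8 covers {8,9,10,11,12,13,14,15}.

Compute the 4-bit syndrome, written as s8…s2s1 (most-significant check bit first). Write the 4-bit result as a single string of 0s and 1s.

s1 (pos 1,3,5,7,9,11,13,15): 1⊕0⊕1⊕1⊕1⊕0⊕0⊕0 = 0
s2 (pos 2,3,6,7,10,11,14,15): 0⊕0⊕0⊕1⊕1⊕0⊕0⊕0 = 0
s4 (pos 4,5,6,7,12,13,14,15): 0⊕1⊕0⊕1⊕1⊕0⊕0⊕0 = 1
s8 (pos 8,9,10,11,12,13,14,15): 1⊕1⊕1⊕0⊕1⊕0⊕0⊕0 = 0
Syndrome s8…s1 = 0100 → error at position 4.

0100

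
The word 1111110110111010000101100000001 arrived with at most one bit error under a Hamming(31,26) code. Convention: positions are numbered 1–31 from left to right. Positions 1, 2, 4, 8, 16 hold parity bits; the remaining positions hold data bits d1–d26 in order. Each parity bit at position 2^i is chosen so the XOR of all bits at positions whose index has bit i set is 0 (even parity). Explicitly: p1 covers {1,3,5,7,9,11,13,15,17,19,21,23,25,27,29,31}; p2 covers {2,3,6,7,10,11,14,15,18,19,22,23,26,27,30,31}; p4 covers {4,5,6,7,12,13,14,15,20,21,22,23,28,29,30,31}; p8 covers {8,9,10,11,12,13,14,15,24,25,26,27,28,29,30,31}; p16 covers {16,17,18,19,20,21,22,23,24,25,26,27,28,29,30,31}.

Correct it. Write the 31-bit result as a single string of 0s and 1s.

s1 (pos 1,3,5,7,9,11,13,15,17,19,21,23,25,27,29,31): 1⊕1⊕1⊕0⊕1⊕1⊕1⊕1⊕0⊕0⊕0⊕1⊕0⊕0⊕0⊕1 = 1
s2 (pos 2,3,6,7,10,11,14,15,18,19,22,23,26,27,30,31): 1⊕1⊕1⊕0⊕0⊕1⊕0⊕1⊕0⊕0⊕1⊕1⊕0⊕0⊕0⊕1 = 0
s4 (pos 4,5,6,7,12,13,14,15,20,21,22,23,28,29,30,31): 1⊕1⊕1⊕0⊕1⊕1⊕0⊕1⊕1⊕0⊕1⊕1⊕0⊕0⊕0⊕1 = 0
s8 (pos 8,9,10,11,12,13,14,15,24,25,26,27,28,29,30,31): 1⊕1⊕0⊕1⊕1⊕1⊕0⊕1⊕0⊕0⊕0⊕0⊕0⊕0⊕0⊕1 = 1
s16 (pos 16,17,18,19,20,21,22,23,24,25,26,27,28,29,30,31): 0⊕0⊕0⊕0⊕1⊕0⊕1⊕1⊕0⊕0⊕0⊕0⊕0⊕0⊕0⊕1 = 0
Syndrome s16…s1 = 01001 → error at position 9.
Flip position 9: 1111110110111010000101100000001 → 1111110100111010000101100000001

1111110100111010000101100000001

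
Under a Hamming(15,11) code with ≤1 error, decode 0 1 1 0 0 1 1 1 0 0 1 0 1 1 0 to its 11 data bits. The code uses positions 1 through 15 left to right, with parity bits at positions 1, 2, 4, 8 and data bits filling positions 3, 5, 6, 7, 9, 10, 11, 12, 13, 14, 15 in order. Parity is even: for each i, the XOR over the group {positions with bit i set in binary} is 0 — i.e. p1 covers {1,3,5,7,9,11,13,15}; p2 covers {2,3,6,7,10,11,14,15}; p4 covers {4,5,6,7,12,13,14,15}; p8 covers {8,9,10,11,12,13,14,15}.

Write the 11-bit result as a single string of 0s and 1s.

s1 (pos 1,3,5,7,9,11,13,15): 0⊕1⊕0⊕1⊕0⊕1⊕1⊕0 = 0
s2 (pos 2,3,6,7,10,11,14,15): 1⊕1⊕1⊕1⊕0⊕1⊕1⊕0 = 0
s4 (pos 4,5,6,7,12,13,14,15): 0⊕0⊕1⊕1⊕0⊕1⊕1⊕0 = 0
s8 (pos 8,9,10,11,12,13,14,15): 1⊕0⊕0⊕1⊕0⊕1⊕1⊕0 = 0
Syndrome s8…s1 = 0000 → no error.
Read data bits from positions 3,5,6,7,9,10,11,12,13,14,15: 10110010110

10110010110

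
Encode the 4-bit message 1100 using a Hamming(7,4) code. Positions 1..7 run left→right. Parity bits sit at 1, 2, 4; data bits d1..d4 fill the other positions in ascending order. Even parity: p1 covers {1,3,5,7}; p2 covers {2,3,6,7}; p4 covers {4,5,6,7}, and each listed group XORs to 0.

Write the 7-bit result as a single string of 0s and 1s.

0111100

Place data at non-parity positions: p1 p2 1 p4 1 0 0
p1 (pos 1,3,5,7): XOR of data positions = 1⊕1⊕0 = 0
p2 (pos 2,3,6,7): XOR of data positions = 1⊕0⊕0 = 1
p4 (pos 4,5,6,7): XOR of data positions = 1⊕0⊕0 = 1
Codeword: 0111100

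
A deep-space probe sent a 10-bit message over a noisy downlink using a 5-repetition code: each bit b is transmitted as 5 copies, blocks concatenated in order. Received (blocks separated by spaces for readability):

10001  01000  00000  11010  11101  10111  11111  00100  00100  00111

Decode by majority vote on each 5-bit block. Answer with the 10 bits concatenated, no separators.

Block 1 (10001): 2 ones → 0
Block 2 (01000): 1 one → 0
Block 3 (00000): 0 ones → 0
Block 4 (11010): 3 ones → 1
Block 5 (11101): 4 ones → 1
Block 6 (10111): 4 ones → 1
Block 7 (11111): 5 ones → 1
Block 8 (00100): 1 one → 0
Block 9 (00100): 1 one → 0
Block 10 (00111): 3 ones → 1

0001111001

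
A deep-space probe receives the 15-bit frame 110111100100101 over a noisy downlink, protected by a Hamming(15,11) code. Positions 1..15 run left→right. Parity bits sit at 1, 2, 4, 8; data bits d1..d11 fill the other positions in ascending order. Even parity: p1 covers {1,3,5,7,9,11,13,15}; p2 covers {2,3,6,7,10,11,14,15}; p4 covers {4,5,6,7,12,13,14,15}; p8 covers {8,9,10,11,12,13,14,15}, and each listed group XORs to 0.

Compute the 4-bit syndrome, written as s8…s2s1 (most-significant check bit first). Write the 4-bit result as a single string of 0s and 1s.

s1 (pos 1,3,5,7,9,11,13,15): 1⊕0⊕1⊕1⊕0⊕0⊕1⊕1 = 1
s2 (pos 2,3,6,7,10,11,14,15): 1⊕0⊕1⊕1⊕1⊕0⊕0⊕1 = 1
s4 (pos 4,5,6,7,12,13,14,15): 1⊕1⊕1⊕1⊕0⊕1⊕0⊕1 = 0
s8 (pos 8,9,10,11,12,13,14,15): 0⊕0⊕1⊕0⊕0⊕1⊕0⊕1 = 1
Syndrome s8…s1 = 1011 → error at position 11.

1011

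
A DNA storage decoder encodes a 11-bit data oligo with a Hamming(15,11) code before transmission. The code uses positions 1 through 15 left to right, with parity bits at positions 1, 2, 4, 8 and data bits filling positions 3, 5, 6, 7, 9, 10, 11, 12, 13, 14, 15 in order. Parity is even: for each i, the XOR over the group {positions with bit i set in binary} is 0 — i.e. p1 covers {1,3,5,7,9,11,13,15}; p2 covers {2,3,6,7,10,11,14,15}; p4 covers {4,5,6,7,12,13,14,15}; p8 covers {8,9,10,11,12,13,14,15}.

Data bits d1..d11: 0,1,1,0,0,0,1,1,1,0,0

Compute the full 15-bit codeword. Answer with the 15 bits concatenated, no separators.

Place data at non-parity positions: p1 p2 0 p4 1 1 0 p8 0 0 1 1 1 0 0
p1 (pos 1,3,5,7,9,11,13,15): XOR of data positions = 0⊕1⊕0⊕0⊕1⊕1⊕0 = 1
p2 (pos 2,3,6,7,10,11,14,15): XOR of data positions = 0⊕1⊕0⊕0⊕1⊕0⊕0 = 0
p4 (pos 4,5,6,7,12,13,14,15): XOR of data positions = 1⊕1⊕0⊕1⊕1⊕0⊕0 = 0
p8 (pos 8,9,10,11,12,13,14,15): XOR of data positions = 0⊕0⊕1⊕1⊕1⊕0⊕0 = 1
Codeword: 100011010011100

100011010011100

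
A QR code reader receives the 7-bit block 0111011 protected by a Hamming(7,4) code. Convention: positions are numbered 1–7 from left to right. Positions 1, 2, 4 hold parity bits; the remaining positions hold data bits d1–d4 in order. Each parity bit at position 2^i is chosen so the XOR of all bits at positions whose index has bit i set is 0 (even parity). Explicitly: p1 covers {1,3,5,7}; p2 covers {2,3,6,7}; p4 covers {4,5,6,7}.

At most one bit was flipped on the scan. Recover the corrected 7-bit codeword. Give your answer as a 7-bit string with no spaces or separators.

0110011

s1 (pos 1,3,5,7): 0⊕1⊕0⊕1 = 0
s2 (pos 2,3,6,7): 1⊕1⊕1⊕1 = 0
s4 (pos 4,5,6,7): 1⊕0⊕1⊕1 = 1
Syndrome s4…s1 = 100 → error at position 4.
Flip position 4: 0111011 → 0110011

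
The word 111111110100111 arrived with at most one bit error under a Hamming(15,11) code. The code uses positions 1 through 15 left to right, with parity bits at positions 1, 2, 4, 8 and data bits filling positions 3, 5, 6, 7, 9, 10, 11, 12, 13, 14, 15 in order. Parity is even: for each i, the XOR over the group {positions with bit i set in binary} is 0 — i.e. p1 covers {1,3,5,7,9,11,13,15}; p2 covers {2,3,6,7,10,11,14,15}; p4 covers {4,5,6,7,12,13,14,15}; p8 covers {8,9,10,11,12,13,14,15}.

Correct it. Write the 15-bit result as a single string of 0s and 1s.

111111110100101

s1 (pos 1,3,5,7,9,11,13,15): 1⊕1⊕1⊕1⊕0⊕0⊕1⊕1 = 0
s2 (pos 2,3,6,7,10,11,14,15): 1⊕1⊕1⊕1⊕1⊕0⊕1⊕1 = 1
s4 (pos 4,5,6,7,12,13,14,15): 1⊕1⊕1⊕1⊕0⊕1⊕1⊕1 = 1
s8 (pos 8,9,10,11,12,13,14,15): 1⊕0⊕1⊕0⊕0⊕1⊕1⊕1 = 1
Syndrome s8…s1 = 1110 → error at position 14.
Flip position 14: 111111110100111 → 111111110100101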